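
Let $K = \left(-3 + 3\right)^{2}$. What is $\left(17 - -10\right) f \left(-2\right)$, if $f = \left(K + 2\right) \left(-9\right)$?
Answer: $972$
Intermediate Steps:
$K = 0$ ($K = 0^{2} = 0$)
$f = -18$ ($f = \left(0 + 2\right) \left(-9\right) = 2 \left(-9\right) = -18$)
$\left(17 - -10\right) f \left(-2\right) = \left(17 - -10\right) \left(-18\right) \left(-2\right) = \left(17 + 10\right) \left(-18\right) \left(-2\right) = 27 \left(-18\right) \left(-2\right) = \left(-486\right) \left(-2\right) = 972$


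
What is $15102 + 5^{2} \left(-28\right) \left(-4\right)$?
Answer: $17902$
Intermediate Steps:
$15102 + 5^{2} \left(-28\right) \left(-4\right) = 15102 + 25 \left(-28\right) \left(-4\right) = 15102 - -2800 = 15102 + 2800 = 17902$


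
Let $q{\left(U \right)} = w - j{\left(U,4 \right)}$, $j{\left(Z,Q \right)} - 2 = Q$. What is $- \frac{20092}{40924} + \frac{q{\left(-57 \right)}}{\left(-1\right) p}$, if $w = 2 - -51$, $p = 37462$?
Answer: $- \frac{188652483}{383273722} \approx -0.49221$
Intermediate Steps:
$j{\left(Z,Q \right)} = 2 + Q$
$w = 53$ ($w = 2 + 51 = 53$)
$q{\left(U \right)} = 47$ ($q{\left(U \right)} = 53 - \left(2 + 4\right) = 53 - 6 = 47$)
$- \frac{20092}{40924} + \frac{q{\left(-57 \right)}}{\left(-1\right) p} = - \frac{20092}{40924} + \frac{47}{\left(-1\right) 37462} = \left(-20092\right) \frac{1}{40924} + \frac{47}{-37462} = - \frac{5023}{10231} + 47 \left(- \frac{1}{37462}\right) = - \frac{5023}{10231} - \frac{47}{37462} = - \frac{188652483}{383273722}$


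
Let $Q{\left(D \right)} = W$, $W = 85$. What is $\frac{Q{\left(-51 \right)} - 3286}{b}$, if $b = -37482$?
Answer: $\frac{1067}{12494} \approx 0.085401$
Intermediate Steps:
$Q{\left(D \right)} = 85$
$\frac{Q{\left(-51 \right)} - 3286}{b} = \frac{85 - 3286}{-37482} = \left(85 - 3286\right) \left(- \frac{1}{37482}\right) = \left(-3201\right) \left(- \frac{1}{37482}\right) = \frac{1067}{12494}$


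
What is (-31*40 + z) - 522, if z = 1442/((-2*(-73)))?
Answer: -127905/73 ≈ -1752.1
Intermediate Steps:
z = 721/73 (z = 1442/146 = 1442*(1/146) = 721/73 ≈ 9.8767)
(-31*40 + z) - 522 = (-31*40 + 721/73) - 522 = (-1240 + 721/73) - 522 = -89799/73 - 522 = -127905/73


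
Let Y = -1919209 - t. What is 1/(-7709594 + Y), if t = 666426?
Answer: -1/10295229 ≈ -9.7132e-8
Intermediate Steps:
Y = -2585635 (Y = -1919209 - 1*666426 = -1919209 - 666426 = -2585635)
1/(-7709594 + Y) = 1/(-7709594 - 2585635) = 1/(-10295229) = -1/10295229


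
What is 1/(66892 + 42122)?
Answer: 1/109014 ≈ 9.1731e-6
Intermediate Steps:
1/(66892 + 42122) = 1/109014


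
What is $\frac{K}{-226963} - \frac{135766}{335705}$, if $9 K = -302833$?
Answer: $- \frac{175662175657}{685733525235} \approx -0.25617$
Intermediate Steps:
$K = - \frac{302833}{9}$ ($K = \frac{1}{9} \left(-302833\right) = - \frac{302833}{9} \approx -33648.0$)
$\frac{K}{-226963} - \frac{135766}{335705} = - \frac{302833}{9 \left(-226963\right)} - \frac{135766}{335705} = \left(- \frac{302833}{9}\right) \left(- \frac{1}{226963}\right) - \frac{135766}{335705} = \frac{302833}{2042667} - \frac{135766}{335705} = - \frac{175662175657}{685733525235}$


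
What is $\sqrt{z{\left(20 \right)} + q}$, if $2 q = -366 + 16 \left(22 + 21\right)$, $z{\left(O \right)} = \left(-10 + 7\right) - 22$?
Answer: $2 \sqrt{34} \approx 11.662$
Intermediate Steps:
$z{\left(O \right)} = -25$ ($z{\left(O \right)} = -3 - 22 = -25$)
$q = 161$ ($q = \frac{-366 + 16 \left(22 + 21\right)}{2} = \frac{-366 + 16 \cdot 43}{2} = \frac{-366 + 688}{2} = \frac{1}{2} \cdot 322 = 161$)
$\sqrt{z{\left(20 \right)} + q} = \sqrt{-25 + 161} = \sqrt{136} = 2 \sqrt{34}$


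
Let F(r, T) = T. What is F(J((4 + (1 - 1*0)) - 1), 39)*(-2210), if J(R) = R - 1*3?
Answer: -86190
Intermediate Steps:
J(R) = -3 + R (J(R) = R - 3 = -3 + R)
F(J((4 + (1 - 1*0)) - 1), 39)*(-2210) = 39*(-2210) = -86190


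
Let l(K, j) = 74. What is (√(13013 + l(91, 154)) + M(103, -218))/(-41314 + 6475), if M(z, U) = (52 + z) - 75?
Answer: -80/34839 - √13087/34839 ≈ -0.0055799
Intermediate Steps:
M(z, U) = -23 + z
(√(13013 + l(91, 154)) + M(103, -218))/(-41314 + 6475) = (√(13013 + 74) + (-23 + 103))/(-41314 + 6475) = (√13087 + 80)/(-34839) = (80 + √13087)*(-1/34839) = -80/34839 - √13087/34839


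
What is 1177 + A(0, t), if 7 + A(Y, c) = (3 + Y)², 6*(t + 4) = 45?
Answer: 1179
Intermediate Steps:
t = 7/2 (t = -4 + (⅙)*45 = -4 + 15/2 = 7/2 ≈ 3.5000)
A(Y, c) = -7 + (3 + Y)²
1177 + A(0, t) = 1177 + (-7 + (3 + 0)²) = 1177 + (-7 + 3²) = 1177 + (-7 + 9) = 1177 + 2 = 1179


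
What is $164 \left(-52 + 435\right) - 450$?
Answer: $62362$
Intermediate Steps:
$164 \left(-52 + 435\right) - 450 = 164 \cdot 383 - 450 = 62812 - 450 = 62362$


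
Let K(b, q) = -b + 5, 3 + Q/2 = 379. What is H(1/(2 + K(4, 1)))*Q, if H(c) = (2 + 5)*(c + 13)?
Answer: 210560/3 ≈ 70187.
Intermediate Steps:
Q = 752 (Q = -6 + 2*379 = -6 + 758 = 752)
K(b, q) = 5 - b
H(c) = 91 + 7*c (H(c) = 7*(13 + c) = 91 + 7*c)
H(1/(2 + K(4, 1)))*Q = (91 + 7/(2 + (5 - 1*4)))*752 = (91 + 7/(2 + (5 - 4)))*752 = (91 + 7/(2 + 1))*752 = (91 + 7/3)*752 = (280/3)*752 = 210560/3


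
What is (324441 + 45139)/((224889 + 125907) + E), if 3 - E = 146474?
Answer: 73916/40865 ≈ 1.8088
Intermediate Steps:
E = -146471 (E = 3 - 1*146474 = 3 - 146474 = -146471)
(324441 + 45139)/((224889 + 125907) + E) = (324441 + 45139)/((224889 + 125907) - 146471) = 369580/(350796 - 146471) = 369580/204325 = 369580*(1/204325) = 73916/40865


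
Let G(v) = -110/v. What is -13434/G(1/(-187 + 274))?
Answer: 2239/1595 ≈ 1.4038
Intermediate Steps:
-13434/G(1/(-187 + 274)) = -13434*(-1/(110*(-187 + 274))) = -13434/((-110/(1/87))) = -13434/((-110/1/87)) = -13434/((-110*87)) = -13434/(-9570) = -13434*(-1/9570) = 2239/1595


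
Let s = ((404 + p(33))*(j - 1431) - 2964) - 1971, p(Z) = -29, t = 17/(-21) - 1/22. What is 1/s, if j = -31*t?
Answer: -154/81869615 ≈ -1.8810e-6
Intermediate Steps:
t = -395/462 (t = 17*(-1/21) - 1*1/22 = -17/21 - 1/22 = -395/462 ≈ -0.85498)
j = 12245/462 (j = -31*(-395/462) = 12245/462 ≈ 26.504)
s = -81869615/154 (s = ((404 - 29)*(12245/462 - 1431) - 2964) - 1971 = (375*(-648877/462) - 2964) - 1971 = (-81109625/154 - 2964) - 1971 = -81566081/154 - 1971 = -81869615/154 ≈ -5.3162e+5)
1/s = 1/(-81869615/154) = -154/81869615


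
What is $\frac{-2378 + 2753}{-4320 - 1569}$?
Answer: $- \frac{125}{1963} \approx -0.063678$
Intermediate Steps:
$\frac{-2378 + 2753}{-4320 - 1569} = \frac{375}{-5889} = 375 \left(- \frac{1}{5889}\right) = - \frac{125}{1963}$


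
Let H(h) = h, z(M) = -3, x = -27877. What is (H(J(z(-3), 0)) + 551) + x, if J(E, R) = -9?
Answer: -27335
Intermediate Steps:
(H(J(z(-3), 0)) + 551) + x = (-9 + 551) - 27877 = 542 - 27877 = -27335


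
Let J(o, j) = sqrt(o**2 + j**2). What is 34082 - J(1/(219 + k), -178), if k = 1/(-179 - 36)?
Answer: 34082 - sqrt(70240356472529)/47084 ≈ 33904.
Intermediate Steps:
k = -1/215 (k = 1/(-215) = -1/215 ≈ -0.0046512)
J(o, j) = sqrt(j**2 + o**2)
34082 - J(1/(219 + k), -178) = 34082 - sqrt((-178)**2 + (1/(219 - 1/215))**2) = 34082 - sqrt(31684 + (1/(47084/215))**2) = 34082 - sqrt(31684 + (215/47084)**2) = 34082 - sqrt(31684 + 46225/2216903056) = 34082 - sqrt(70240356472529/2216903056) = 34082 - sqrt(70240356472529)/47084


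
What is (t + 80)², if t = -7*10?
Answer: 100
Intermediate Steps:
t = -70
(t + 80)² = (-70 + 80)² = 10² = 100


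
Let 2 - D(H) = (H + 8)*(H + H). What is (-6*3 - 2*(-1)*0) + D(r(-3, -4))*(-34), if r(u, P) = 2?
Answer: 1274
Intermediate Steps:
D(H) = 2 - 2*H*(8 + H) (D(H) = 2 - (H + 8)*(H + H) = 2 - (8 + H)*2*H = 2 - 2*H*(8 + H))
(-6*3 - 2*(-1)*0) + D(r(-3, -4))*(-34) = (-6*3 - 2*(-1)*0) + (2 - 16*2 - 2*2²)*(-34) = (-18 + 2*0) + (2 - 32 - 2*4)*(-34) = (-18 + 0) + (2 - 32 - 8)*(-34) = -18 - 38*(-34) = -18 + 1292 = 1274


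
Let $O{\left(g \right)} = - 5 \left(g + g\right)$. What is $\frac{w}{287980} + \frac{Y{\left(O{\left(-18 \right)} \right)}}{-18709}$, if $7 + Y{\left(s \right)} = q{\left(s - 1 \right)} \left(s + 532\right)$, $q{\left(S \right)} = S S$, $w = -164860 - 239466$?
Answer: $- \frac{3288652775717}{2693908910} \approx -1220.8$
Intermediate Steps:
$w = -404326$ ($w = -164860 - 239466 = -404326$)
$q{\left(S \right)} = S^{2}$
$O{\left(g \right)} = - 10 g$ ($O{\left(g \right)} = - 5 \cdot 2 g = - 10 g$)
$Y{\left(s \right)} = -7 + \left(-1 + s\right)^{2} \left(532 + s\right)$ ($Y{\left(s \right)} = -7 + \left(s - 1\right)^{2} \left(s + 532\right) = -7 + \left(-1 + s\right)^{2} \left(532 + s\right)$)
$\frac{w}{287980} + \frac{Y{\left(O{\left(-18 \right)} \right)}}{-18709} = - \frac{404326}{287980} + \frac{525 + \left(\left(-10\right) \left(-18\right)\right)^{3} - 1063 \left(\left(-10\right) \left(-18\right)\right) + 530 \left(\left(-10\right) \left(-18\right)\right)^{2}}{-18709} = \left(-404326\right) \frac{1}{287980} + \left(525 + 180^{3} - 191340 + 530 \cdot 180^{2}\right) \left(- \frac{1}{18709}\right) = - \frac{202163}{143990} + \left(525 + 5832000 - 191340 + 530 \cdot 32400\right) \left(- \frac{1}{18709}\right) = - \frac{202163}{143990} + \left(525 + 5832000 - 191340 + 17172000\right) \left(- \frac{1}{18709}\right) = - \frac{202163}{143990} + 22813185 \left(- \frac{1}{18709}\right) = - \frac{202163}{143990} - \frac{22813185}{18709} = - \frac{3288652775717}{2693908910}$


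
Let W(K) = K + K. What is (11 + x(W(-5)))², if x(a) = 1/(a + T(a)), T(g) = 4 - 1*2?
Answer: 7569/64 ≈ 118.27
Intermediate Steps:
T(g) = 2 (T(g) = 4 - 2 = 2)
W(K) = 2*K
x(a) = 1/(2 + a) (x(a) = 1/(a + 2) = 1/(2 + a))
(11 + x(W(-5)))² = (11 + 1/(2 + 2*(-5)))² = (11 + 1/(2 - 10))² = (11 + 1/(-8))² = (11 - ⅛)² = (87/8)² = 7569/64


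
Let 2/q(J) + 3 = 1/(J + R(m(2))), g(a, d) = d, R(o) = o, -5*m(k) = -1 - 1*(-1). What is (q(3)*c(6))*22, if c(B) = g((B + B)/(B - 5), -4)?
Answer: 66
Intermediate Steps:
m(k) = 0 (m(k) = -(-1 - 1*(-1))/5 = -(-1 + 1)/5 = -1/5*0 = 0)
c(B) = -4
q(J) = 2/(-3 + 1/J) (q(J) = 2/(-3 + 1/(J + 0)) = 2/(-3 + 1/J))
(q(3)*c(6))*22 = (-2*3/(-1 + 3*3)*(-4))*22 = (-2*3/(-1 + 9)*(-4))*22 = (-2*3/8*(-4))*22 = (-2*3*1/8*(-4))*22 = -3/4*(-4)*22 = 3*22 = 66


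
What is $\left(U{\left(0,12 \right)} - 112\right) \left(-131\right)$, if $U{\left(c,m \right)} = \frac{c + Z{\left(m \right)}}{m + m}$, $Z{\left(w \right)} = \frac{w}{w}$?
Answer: $\frac{351997}{24} \approx 14667.0$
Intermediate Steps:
$Z{\left(w \right)} = 1$
$U{\left(c,m \right)} = \frac{1 + c}{2 m}$ ($U{\left(c,m \right)} = \frac{c + 1}{m + m} = \frac{1 + c}{2 m}$)
$\left(U{\left(0,12 \right)} - 112\right) \left(-131\right) = \left(\frac{1 + 0}{2 \cdot 12} - 112\right) \left(-131\right) = \left(\frac{1}{2} \cdot \frac{1}{12} \cdot 1 - 112\right) \left(-131\right) = \left(\frac{1}{24} - 112\right) \left(-131\right) = \left(- \frac{2687}{24}\right) \left(-131\right) = \frac{351997}{24}$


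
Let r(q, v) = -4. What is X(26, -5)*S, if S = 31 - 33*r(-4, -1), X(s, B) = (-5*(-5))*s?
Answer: 105950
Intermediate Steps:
X(s, B) = 25*s
S = 163 (S = 31 - 33*(-4) = 31 + 132 = 163)
X(26, -5)*S = (25*26)*163 = 650*163 = 105950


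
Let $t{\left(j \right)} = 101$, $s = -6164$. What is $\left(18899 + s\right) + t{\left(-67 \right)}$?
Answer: $12836$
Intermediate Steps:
$\left(18899 + s\right) + t{\left(-67 \right)} = \left(18899 - 6164\right) + 101 = 12735 + 101 = 12836$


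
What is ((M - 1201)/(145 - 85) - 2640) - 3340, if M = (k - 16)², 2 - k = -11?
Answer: -89998/15 ≈ -5999.9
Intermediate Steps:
k = 13 (k = 2 - 1*(-11) = 2 + 11 = 13)
M = 9 (M = (13 - 16)² = (-3)² = 9)
((M - 1201)/(145 - 85) - 2640) - 3340 = ((9 - 1201)/(145 - 85) - 2640) - 3340 = (-1192/60 - 2640) - 3340 = (-1192*1/60 - 2640) - 3340 = (-298/15 - 2640) - 3340 = -39898/15 - 3340 = -89998/15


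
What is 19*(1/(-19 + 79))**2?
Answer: 19/3600 ≈ 0.0052778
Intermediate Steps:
19*(1/(-19 + 79))**2 = 19*(1/60)**2 = 19*(1/3600) = 19/3600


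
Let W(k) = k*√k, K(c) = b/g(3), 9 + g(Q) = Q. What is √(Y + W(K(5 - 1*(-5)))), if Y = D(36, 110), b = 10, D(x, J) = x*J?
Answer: √(35640 - 5*I*√15)/3 ≈ 62.929 - 0.017096*I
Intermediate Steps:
D(x, J) = J*x
g(Q) = -9 + Q
Y = 3960 (Y = 110*36 = 3960)
K(c) = -5/3 (K(c) = 10/(-9 + 3) = 10/(-6) = 10*(-⅙) = -5/3)
W(k) = k^(3/2)
√(Y + W(K(5 - 1*(-5)))) = √(3960 + (-5/3)^(3/2)) = √(3960 - 5*I*√15/9)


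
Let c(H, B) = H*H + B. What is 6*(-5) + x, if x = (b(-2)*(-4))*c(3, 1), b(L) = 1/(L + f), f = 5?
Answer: -130/3 ≈ -43.333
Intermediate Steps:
c(H, B) = B + H**2 (c(H, B) = H**2 + B = B + H**2)
b(L) = 1/(5 + L) (b(L) = 1/(L + 5) = 1/(5 + L))
x = -40/3 (x = (-4/(5 - 2))*(1 + 3**2) = (-4/3)*(1 + 9) = ((1/3)*(-4))*10 = -4/3*10 = -40/3 ≈ -13.333)
6*(-5) + x = 6*(-5) - 40/3 = -30 - 40/3 = -130/3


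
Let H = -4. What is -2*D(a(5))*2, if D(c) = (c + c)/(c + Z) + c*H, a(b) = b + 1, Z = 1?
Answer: 624/7 ≈ 89.143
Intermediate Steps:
a(b) = 1 + b
D(c) = -4*c + 2*c/(1 + c) (D(c) = (c + c)/(c + 1) + c*(-4) = (2*c)/(1 + c) - 4*c = 2*c/(1 + c) - 4*c = -4*c + 2*c/(1 + c))
-2*D(a(5))*2 = -(-4)*(1 + 5)*(1 + 2*(1 + 5))/(1 + (1 + 5))*2 = -(-4)*6*(1 + 2*6)/(1 + 6)*2 = -(-4)*6*(1 + 12)/7*2 = -(-4)*6*13/7*2 = -2*(-156/7)*2 = (312/7)*2 = 624/7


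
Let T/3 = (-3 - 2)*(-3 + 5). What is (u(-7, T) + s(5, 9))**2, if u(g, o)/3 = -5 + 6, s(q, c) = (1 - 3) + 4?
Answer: 25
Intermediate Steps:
T = -30 (T = 3*((-3 - 2)*(-3 + 5)) = 3*(-5*2) = 3*(-10) = -30)
s(q, c) = 2 (s(q, c) = -2 + 4 = 2)
u(g, o) = 3 (u(g, o) = 3*(-5 + 6) = 3*1 = 3)
(u(-7, T) + s(5, 9))**2 = (3 + 2)**2 = 5**2 = 25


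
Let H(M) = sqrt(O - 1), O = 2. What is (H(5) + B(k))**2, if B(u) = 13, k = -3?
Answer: 196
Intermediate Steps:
H(M) = 1 (H(M) = sqrt(2 - 1) = sqrt(1) = 1)
(H(5) + B(k))**2 = (1 + 13)**2 = 14**2 = 196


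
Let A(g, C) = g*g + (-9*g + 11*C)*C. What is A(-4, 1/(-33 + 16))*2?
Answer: 8046/289 ≈ 27.841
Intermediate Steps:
A(g, C) = g**2 + C*(-9*g + 11*C)
A(-4, 1/(-33 + 16))*2 = ((-4)**2 + 11*(1/(-33 + 16))**2 - 9*(-4)/(-33 + 16))*2 = (16 + 11*(1/(-17))**2 - 9*(-4)/(-17))*2 = (16 + 11*(-1/17)**2 - 9*(-1/17)*(-4))*2 = (16 + 11*(1/289) - 36/17)*2 = (16 + 11/289 - 36/17)*2 = (4023/289)*2 = 8046/289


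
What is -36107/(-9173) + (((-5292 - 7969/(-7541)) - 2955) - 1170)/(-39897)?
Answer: 11514604968283/2759818839921 ≈ 4.1722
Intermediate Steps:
-36107/(-9173) + (((-5292 - 7969/(-7541)) - 2955) - 1170)/(-39897) = -36107*(-1/9173) + (((-5292 - 7969*(-1/7541)) - 2955) - 1170)*(-1/39897) = 36107/9173 + (((-5292 + 7969/7541) - 2955) - 1170)*(-1/39897) = 36107/9173 + ((-39899003/7541 - 2955) - 1170)*(-1/39897) = 36107/9173 + (-62182658/7541 - 1170)*(-1/39897) = 36107/9173 - 71005628/7541*(-1/39897) = 36107/9173 + 71005628/300863277 = 11514604968283/2759818839921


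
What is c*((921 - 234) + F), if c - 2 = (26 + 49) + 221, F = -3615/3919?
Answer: 801243924/3919 ≈ 2.0445e+5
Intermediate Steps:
F = -3615/3919 (F = -3615*1/3919 = -3615/3919 ≈ -0.92243)
c = 298 (c = 2 + ((26 + 49) + 221) = 2 + (75 + 221) = 2 + 296 = 298)
c*((921 - 234) + F) = 298*((921 - 234) - 3615/3919) = 298*(687 - 3615/3919) = 298*(2688738/3919) = 801243924/3919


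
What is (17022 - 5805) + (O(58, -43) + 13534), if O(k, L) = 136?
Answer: 24887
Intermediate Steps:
(17022 - 5805) + (O(58, -43) + 13534) = (17022 - 5805) + (136 + 13534) = 11217 + 13670 = 24887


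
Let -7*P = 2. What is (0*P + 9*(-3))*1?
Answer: -27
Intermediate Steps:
P = -2/7 (P = -1/7*2 = -2/7 ≈ -0.28571)
(0*P + 9*(-3))*1 = (0*(-2/7) + 9*(-3))*1 = (0 - 27)*1 = -27*1 = -27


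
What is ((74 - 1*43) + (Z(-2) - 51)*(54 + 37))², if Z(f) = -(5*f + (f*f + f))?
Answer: 15069924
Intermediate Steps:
Z(f) = -f² - 6*f (Z(f) = -(5*f + (f² + f)) = -(5*f + (f + f²)) = -(f² + 6*f) = -f² - 6*f)
((74 - 1*43) + (Z(-2) - 51)*(54 + 37))² = ((74 - 1*43) + (-1*(-2)*(6 - 2) - 51)*(54 + 37))² = ((74 - 43) + (-1*(-2)*4 - 51)*91)² = (31 + (8 - 51)*91)² = (31 - 43*91)² = (31 - 3913)² = (-3882)² = 15069924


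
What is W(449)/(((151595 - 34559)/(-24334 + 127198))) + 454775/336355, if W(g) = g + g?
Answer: 518716100891/656094063 ≈ 790.61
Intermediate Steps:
W(g) = 2*g
W(449)/(((151595 - 34559)/(-24334 + 127198))) + 454775/336355 = (2*449)/(((151595 - 34559)/(-24334 + 127198))) + 454775/336355 = 898/((117036/102864)) + 454775*(1/336355) = 898/((117036*(1/102864))) + 90955/67271 = 898/(9753/8572) + 90955/67271 = 898*(8572/9753) + 90955/67271 = 7697656/9753 + 90955/67271 = 518716100891/656094063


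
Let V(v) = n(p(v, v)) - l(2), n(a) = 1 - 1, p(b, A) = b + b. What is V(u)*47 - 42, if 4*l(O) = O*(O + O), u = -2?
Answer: -136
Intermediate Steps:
p(b, A) = 2*b
l(O) = O²/2 (l(O) = (O*(O + O))/4 = (O*(2*O))/4 = (2*O²)/4 = O²/2)
n(a) = 0
V(v) = -2 (V(v) = 0 - 2²/2 = 0 - 4/2 = 0 - 1*2 = 0 - 2 = -2)
V(u)*47 - 42 = -2*47 - 42 = -94 - 42 = -136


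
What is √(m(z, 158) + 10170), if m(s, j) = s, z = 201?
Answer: √10371 ≈ 101.84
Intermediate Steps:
√(m(z, 158) + 10170) = √(201 + 10170) = √10371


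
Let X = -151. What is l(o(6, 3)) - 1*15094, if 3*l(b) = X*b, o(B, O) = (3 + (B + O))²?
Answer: -22342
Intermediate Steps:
o(B, O) = (3 + B + O)²
l(b) = -151*b/3 (l(b) = (-151*b)/3 = -151*b/3)
l(o(6, 3)) - 1*15094 = -151*(3 + 6 + 3)²/3 - 1*15094 = -151/3*12² - 15094 = -151/3*144 - 15094 = -7248 - 15094 = -22342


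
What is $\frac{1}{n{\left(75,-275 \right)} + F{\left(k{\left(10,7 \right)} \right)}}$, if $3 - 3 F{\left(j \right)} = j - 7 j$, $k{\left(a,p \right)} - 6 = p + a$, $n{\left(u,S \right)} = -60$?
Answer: $- \frac{1}{13} \approx -0.076923$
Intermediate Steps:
$k{\left(a,p \right)} = 6 + a + p$ ($k{\left(a,p \right)} = 6 + \left(p + a\right) = 6 + \left(a + p\right) = 6 + a + p$)
$F{\left(j \right)} = 1 + 2 j$ ($F{\left(j \right)} = 1 - \frac{j - 7 j}{3} = 1 - \frac{\left(-6\right) j}{3} = 1 + 2 j$)
$\frac{1}{n{\left(75,-275 \right)} + F{\left(k{\left(10,7 \right)} \right)}} = \frac{1}{-60 + \left(1 + 2 \left(6 + 10 + 7\right)\right)} = \frac{1}{-60 + \left(1 + 2 \cdot 23\right)} = \frac{1}{-60 + \left(1 + 46\right)} = \frac{1}{-60 + 47} = \frac{1}{-13} = - \frac{1}{13}$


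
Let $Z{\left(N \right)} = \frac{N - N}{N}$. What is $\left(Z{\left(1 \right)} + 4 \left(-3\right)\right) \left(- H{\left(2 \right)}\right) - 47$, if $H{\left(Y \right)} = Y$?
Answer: $-23$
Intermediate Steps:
$Z{\left(N \right)} = 0$ ($Z{\left(N \right)} = \frac{0}{N} = 0$)
$\left(Z{\left(1 \right)} + 4 \left(-3\right)\right) \left(- H{\left(2 \right)}\right) - 47 = \left(0 + 4 \left(-3\right)\right) \left(\left(-1\right) 2\right) - 47 = \left(0 - 12\right) \left(-2\right) - 47 = \left(-12\right) \left(-2\right) - 47 = 24 - 47 = -23$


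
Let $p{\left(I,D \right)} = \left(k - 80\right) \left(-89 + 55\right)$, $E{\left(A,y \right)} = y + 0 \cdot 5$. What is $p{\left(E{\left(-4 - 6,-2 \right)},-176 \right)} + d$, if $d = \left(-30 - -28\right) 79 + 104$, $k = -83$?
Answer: $5488$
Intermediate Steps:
$d = -54$ ($d = \left(-30 + 28\right) 79 + 104 = \left(-2\right) 79 + 104 = -158 + 104 = -54$)
$E{\left(A,y \right)} = y$ ($E{\left(A,y \right)} = y + 0 = y$)
$p{\left(I,D \right)} = 5542$ ($p{\left(I,D \right)} = \left(-83 - 80\right) \left(-89 + 55\right) = \left(-163\right) \left(-34\right) = 5542$)
$p{\left(E{\left(-4 - 6,-2 \right)},-176 \right)} + d = 5542 - 54 = 5488$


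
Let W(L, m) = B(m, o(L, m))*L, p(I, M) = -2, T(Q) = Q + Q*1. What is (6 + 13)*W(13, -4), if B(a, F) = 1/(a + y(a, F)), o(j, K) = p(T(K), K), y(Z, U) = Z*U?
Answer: 247/4 ≈ 61.750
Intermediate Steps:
y(Z, U) = U*Z
T(Q) = 2*Q (T(Q) = Q + Q = 2*Q)
o(j, K) = -2
B(a, F) = 1/(a + F*a)
W(L, m) = -L/m (W(L, m) = (1/(m*(1 - 2)))*L = (1/(m*(-1)))*L = (-1/m)*L = -L/m)
(6 + 13)*W(13, -4) = (6 + 13)*(-1*13/(-4)) = 19*(-1*13*(-¼)) = 19*(13/4) = 247/4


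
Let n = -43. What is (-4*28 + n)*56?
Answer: -8680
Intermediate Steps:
(-4*28 + n)*56 = (-4*28 - 43)*56 = (-112 - 43)*56 = -155*56 = -8680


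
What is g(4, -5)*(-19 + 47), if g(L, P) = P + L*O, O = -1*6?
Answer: -812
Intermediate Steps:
O = -6
g(L, P) = P - 6*L (g(L, P) = P + L*(-6) = P - 6*L)
g(4, -5)*(-19 + 47) = (-5 - 6*4)*(-19 + 47) = (-5 - 24)*28 = -29*28 = -812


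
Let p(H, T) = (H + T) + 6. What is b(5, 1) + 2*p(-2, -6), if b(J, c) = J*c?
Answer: 1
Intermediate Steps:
p(H, T) = 6 + H + T
b(5, 1) + 2*p(-2, -6) = 5*1 + 2*(6 - 2 - 6) = 5 + 2*(-2) = 5 - 4 = 1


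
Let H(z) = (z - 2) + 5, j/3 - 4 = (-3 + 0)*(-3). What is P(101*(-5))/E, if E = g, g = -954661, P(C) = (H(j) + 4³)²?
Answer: -11236/954661 ≈ -0.011770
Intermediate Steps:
j = 39 (j = 12 + 3*((-3 + 0)*(-3)) = 12 + 3*(-3*(-3)) = 12 + 3*9 = 12 + 27 = 39)
H(z) = 3 + z (H(z) = (-2 + z) + 5 = 3 + z)
P(C) = 11236 (P(C) = ((3 + 39) + 4³)² = (42 + 64)² = 106² = 11236)
E = -954661
P(101*(-5))/E = 11236/(-954661) = 11236*(-1/954661) = -11236/954661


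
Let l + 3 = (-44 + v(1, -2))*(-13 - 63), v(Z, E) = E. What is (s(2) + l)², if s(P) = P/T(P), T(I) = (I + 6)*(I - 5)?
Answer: 1756867225/144 ≈ 1.2200e+7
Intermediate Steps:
T(I) = (-5 + I)*(6 + I) (T(I) = (6 + I)*(-5 + I) = (-5 + I)*(6 + I))
l = 3493 (l = -3 + (-44 - 2)*(-13 - 63) = -3 - 46*(-76) = -3 + 3496 = 3493)
s(P) = P/(-30 + P + P²)
(s(2) + l)² = (2/(-30 + 2 + 2²) + 3493)² = (2/(-30 + 2 + 4) + 3493)² = (2/(-24) + 3493)² = (2*(-1/24) + 3493)² = (-1/12 + 3493)² = (41915/12)² = 1756867225/144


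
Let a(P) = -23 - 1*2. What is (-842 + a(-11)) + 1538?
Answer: 671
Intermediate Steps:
a(P) = -25 (a(P) = -23 - 2 = -25)
(-842 + a(-11)) + 1538 = (-842 - 25) + 1538 = -867 + 1538 = 671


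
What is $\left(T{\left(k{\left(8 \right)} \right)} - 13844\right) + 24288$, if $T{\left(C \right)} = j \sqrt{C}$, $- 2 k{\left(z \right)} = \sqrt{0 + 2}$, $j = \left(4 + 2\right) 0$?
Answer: $10444$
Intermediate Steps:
$j = 0$ ($j = 6 \cdot 0 = 0$)
$k{\left(z \right)} = - \frac{\sqrt{2}}{2}$ ($k{\left(z \right)} = - \frac{\sqrt{0 + 2}}{2} = - \frac{\sqrt{2}}{2}$)
$T{\left(C \right)} = 0$ ($T{\left(C \right)} = 0 \sqrt{C} = 0$)
$\left(T{\left(k{\left(8 \right)} \right)} - 13844\right) + 24288 = \left(0 - 13844\right) + 24288 = -13844 + 24288 = 10444$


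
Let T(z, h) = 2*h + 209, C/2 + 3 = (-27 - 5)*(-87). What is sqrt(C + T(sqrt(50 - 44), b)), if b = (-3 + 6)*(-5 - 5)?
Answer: sqrt(5711) ≈ 75.571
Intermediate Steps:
C = 5562 (C = -6 + 2*((-27 - 5)*(-87)) = -6 + 2*(-32*(-87)) = -6 + 2*2784 = -6 + 5568 = 5562)
b = -30 (b = 3*(-10) = -30)
T(z, h) = 209 + 2*h
sqrt(C + T(sqrt(50 - 44), b)) = sqrt(5562 + (209 + 2*(-30))) = sqrt(5562 + (209 - 60)) = sqrt(5562 + 149) = sqrt(5711)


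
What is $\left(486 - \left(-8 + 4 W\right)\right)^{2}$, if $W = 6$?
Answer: $220900$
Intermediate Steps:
$\left(486 - \left(-8 + 4 W\right)\right)^{2} = \left(486 + \left(\left(-4\right) 6 + 8\right)\right)^{2} = \left(486 + \left(-24 + 8\right)\right)^{2} = \left(486 - 16\right)^{2} = 470^{2} = 220900$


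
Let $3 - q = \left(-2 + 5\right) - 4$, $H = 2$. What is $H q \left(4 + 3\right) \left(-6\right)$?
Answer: $-336$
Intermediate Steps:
$q = 4$ ($q = 3 - \left(\left(-2 + 5\right) - 4\right) = 3 - \left(3 - 4\right) = 3 - -1 = 3 + 1 = 4$)
$H q \left(4 + 3\right) \left(-6\right) = 2 \cdot 4 \left(4 + 3\right) \left(-6\right) = 2 \cdot 4 \cdot 7 \left(-6\right) = 2 \cdot 28 \left(-6\right) = 56 \left(-6\right) = -336$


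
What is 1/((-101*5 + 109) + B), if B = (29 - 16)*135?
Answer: 1/1359 ≈ 0.00073584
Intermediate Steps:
B = 1755 (B = 13*135 = 1755)
1/((-101*5 + 109) + B) = 1/((-101*5 + 109) + 1755) = 1/((-505 + 109) + 1755) = 1/(-396 + 1755) = 1/1359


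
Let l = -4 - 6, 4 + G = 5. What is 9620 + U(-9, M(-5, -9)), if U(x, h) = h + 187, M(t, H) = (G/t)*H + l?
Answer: 48994/5 ≈ 9798.8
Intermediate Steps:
G = 1 (G = -4 + 5 = 1)
l = -10
M(t, H) = -10 + H/t (M(t, H) = (1/t)*H - 10 = H/t - 10 = -10 + H/t)
U(x, h) = 187 + h
9620 + U(-9, M(-5, -9)) = 9620 + (187 + (-10 - 9/(-5))) = 9620 + (187 + (-10 - 9*(-⅕))) = 9620 + (187 + (-10 + 9/5)) = 9620 + (187 - 41/5) = 9620 + 894/5 = 48994/5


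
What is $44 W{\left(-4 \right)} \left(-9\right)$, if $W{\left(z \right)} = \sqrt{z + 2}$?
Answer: $- 396 i \sqrt{2} \approx - 560.03 i$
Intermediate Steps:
$W{\left(z \right)} = \sqrt{2 + z}$
$44 W{\left(-4 \right)} \left(-9\right) = 44 \sqrt{2 - 4} \left(-9\right) = 44 \sqrt{-2} \left(-9\right) = 44 i \sqrt{2} \left(-9\right) = - 396 i \sqrt{2}$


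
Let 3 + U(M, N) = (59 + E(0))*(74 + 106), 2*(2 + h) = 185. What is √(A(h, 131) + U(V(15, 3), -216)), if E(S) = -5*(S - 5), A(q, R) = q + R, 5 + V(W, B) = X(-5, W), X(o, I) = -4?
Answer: √61354/2 ≈ 123.85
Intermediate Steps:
h = 181/2 (h = -2 + (½)*185 = -2 + 185/2 = 181/2 ≈ 90.500)
V(W, B) = -9 (V(W, B) = -5 - 4 = -9)
A(q, R) = R + q
E(S) = 25 - 5*S (E(S) = -5*(-5 + S) = 25 - 5*S)
U(M, N) = 15117 (U(M, N) = -3 + (59 + (25 - 5*0))*(74 + 106) = -3 + (59 + (25 + 0))*180 = -3 + (59 + 25)*180 = -3 + 84*180 = -3 + 15120 = 15117)
√(A(h, 131) + U(V(15, 3), -216)) = √((131 + 181/2) + 15117) = √(443/2 + 15117) = √(30677/2) = √61354/2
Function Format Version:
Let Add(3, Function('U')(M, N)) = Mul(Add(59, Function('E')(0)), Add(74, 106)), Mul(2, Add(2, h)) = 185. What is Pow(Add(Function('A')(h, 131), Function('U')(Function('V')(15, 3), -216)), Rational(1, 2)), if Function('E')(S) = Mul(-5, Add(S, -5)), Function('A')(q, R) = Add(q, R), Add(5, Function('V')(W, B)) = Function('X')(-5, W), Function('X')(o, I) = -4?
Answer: Mul(Rational(1, 2), Pow(61354, Rational(1, 2))) ≈ 123.85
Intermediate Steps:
h = Rational(181, 2) (h = Add(-2, Mul(Rational(1, 2), 185)) = Add(-2, Rational(185, 2)) = Rational(181, 2) ≈ 90.500)
Function('V')(W, B) = -9 (Function('V')(W, B) = Add(-5, -4) = -9)
Function('A')(q, R) = Add(R, q)
Function('E')(S) = Add(25, Mul(-5, S)) (Function('E')(S) = Mul(-5, Add(-5, S)) = Add(25, Mul(-5, S)))
Function('U')(M, N) = 15117 (Function('U')(M, N) = Add(-3, Mul(Add(59, Add(25, Mul(-5, 0))), Add(74, 106))) = Add(-3, Mul(Add(59, Add(25, 0)), 180)) = Add(-3, Mul(Add(59, 25), 180)) = Add(-3, Mul(84, 180)) = Add(-3, 15120) = 15117)
Pow(Add(Function('A')(h, 131), Function('U')(Function('V')(15, 3), -216)), Rational(1, 2)) = Pow(Add(Add(131, Rational(181, 2)), 15117), Rational(1, 2)) = Pow(Add(Rational(443, 2), 15117), Rational(1, 2)) = Pow(Rational(30677, 2), Rational(1, 2)) = Mul(Rational(1, 2), Pow(61354, Rational(1, 2)))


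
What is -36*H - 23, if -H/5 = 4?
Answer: 697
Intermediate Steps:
H = -20 (H = -5*4 = -20)
-36*H - 23 = -36*(-20) - 23 = 720 - 23 = 697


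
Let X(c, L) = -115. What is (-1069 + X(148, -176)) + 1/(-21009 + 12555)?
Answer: -10009537/8454 ≈ -1184.0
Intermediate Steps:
(-1069 + X(148, -176)) + 1/(-21009 + 12555) = (-1069 - 115) + 1/(-21009 + 12555) = -1184 + 1/(-8454) = -1184 - 1/8454 = -10009537/8454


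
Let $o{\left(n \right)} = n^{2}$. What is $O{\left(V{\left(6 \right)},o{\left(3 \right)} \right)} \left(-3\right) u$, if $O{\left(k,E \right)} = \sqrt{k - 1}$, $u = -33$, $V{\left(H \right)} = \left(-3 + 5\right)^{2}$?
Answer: $99 \sqrt{3} \approx 171.47$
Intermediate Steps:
$V{\left(H \right)} = 4$ ($V{\left(H \right)} = 2^{2} = 4$)
$O{\left(k,E \right)} = \sqrt{-1 + k}$
$O{\left(V{\left(6 \right)},o{\left(3 \right)} \right)} \left(-3\right) u = \sqrt{-1 + 4} \left(-3\right) \left(-33\right) = \sqrt{3} \left(-3\right) \left(-33\right) = - 3 \sqrt{3} \left(-33\right) = 99 \sqrt{3}$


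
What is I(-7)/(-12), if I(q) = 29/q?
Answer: 29/84 ≈ 0.34524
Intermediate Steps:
I(-7)/(-12) = (29/(-7))/(-12) = (29*(-1/7))*(-1/12) = -29/7*(-1/12) = 29/84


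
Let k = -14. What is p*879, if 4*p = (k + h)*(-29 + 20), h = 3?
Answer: 87021/4 ≈ 21755.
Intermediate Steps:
p = 99/4 (p = ((-14 + 3)*(-29 + 20))/4 = (-11*(-9))/4 = (¼)*99 = 99/4 ≈ 24.750)
p*879 = (99/4)*879 = 87021/4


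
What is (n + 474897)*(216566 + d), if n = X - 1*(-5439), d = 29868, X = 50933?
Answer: 130922744746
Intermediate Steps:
n = 56372 (n = 50933 - 1*(-5439) = 50933 + 5439 = 56372)
(n + 474897)*(216566 + d) = (56372 + 474897)*(216566 + 29868) = 531269*246434 = 130922744746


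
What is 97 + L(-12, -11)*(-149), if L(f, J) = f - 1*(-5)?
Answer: 1140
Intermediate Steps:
L(f, J) = 5 + f (L(f, J) = f + 5 = 5 + f)
97 + L(-12, -11)*(-149) = 97 + (5 - 12)*(-149) = 97 - 7*(-149) = 97 + 1043 = 1140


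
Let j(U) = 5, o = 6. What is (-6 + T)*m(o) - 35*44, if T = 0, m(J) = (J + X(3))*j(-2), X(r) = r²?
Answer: -1990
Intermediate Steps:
m(J) = 45 + 5*J (m(J) = (J + 3²)*5 = (J + 9)*5 = (9 + J)*5 = 45 + 5*J)
(-6 + T)*m(o) - 35*44 = (-6 + 0)*(45 + 5*6) - 35*44 = -6*(45 + 30) - 1540 = -6*75 - 1540 = -450 - 1540 = -1990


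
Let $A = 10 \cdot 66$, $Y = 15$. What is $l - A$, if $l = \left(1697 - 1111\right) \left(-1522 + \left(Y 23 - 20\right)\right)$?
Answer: $-702102$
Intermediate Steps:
$A = 660$
$l = -701442$ ($l = \left(1697 - 1111\right) \left(-1522 + \left(15 \cdot 23 - 20\right)\right) = 586 \left(-1522 + \left(345 - 20\right)\right) = 586 \left(-1522 + 325\right) = 586 \left(-1197\right) = -701442$)
$l - A = -701442 - 660 = -702102$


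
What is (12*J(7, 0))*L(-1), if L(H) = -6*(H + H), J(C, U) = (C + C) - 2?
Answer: 1728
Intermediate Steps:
J(C, U) = -2 + 2*C (J(C, U) = 2*C - 2 = -2 + 2*C)
L(H) = -12*H
(12*J(7, 0))*L(-1) = (12*(-2 + 2*7))*(-12*(-1)) = (12*(-2 + 14))*12 = (12*12)*12 = 144*12 = 1728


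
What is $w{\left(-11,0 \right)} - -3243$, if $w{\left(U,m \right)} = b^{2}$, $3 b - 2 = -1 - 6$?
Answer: $\frac{29212}{9} \approx 3245.8$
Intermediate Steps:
$b = - \frac{5}{3}$ ($b = \frac{2}{3} + \frac{-1 - 6}{3} = \frac{2}{3} + \frac{1}{3} \left(-7\right) = \frac{2}{3} - \frac{7}{3} = - \frac{5}{3} \approx -1.6667$)
$w{\left(U,m \right)} = \frac{25}{9}$ ($w{\left(U,m \right)} = \left(- \frac{5}{3}\right)^{2} = \frac{25}{9}$)
$w{\left(-11,0 \right)} - -3243 = \frac{25}{9} - -3243 = \frac{25}{9} + 3243 = \frac{29212}{9}$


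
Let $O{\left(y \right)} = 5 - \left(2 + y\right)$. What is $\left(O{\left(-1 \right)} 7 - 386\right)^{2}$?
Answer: $128164$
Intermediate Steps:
$O{\left(y \right)} = 3 - y$
$\left(O{\left(-1 \right)} 7 - 386\right)^{2} = \left(\left(3 - -1\right) 7 - 386\right)^{2} = \left(\left(3 + 1\right) 7 - 386\right)^{2} = \left(4 \cdot 7 - 386\right)^{2} = \left(28 - 386\right)^{2} = \left(-358\right)^{2} = 128164$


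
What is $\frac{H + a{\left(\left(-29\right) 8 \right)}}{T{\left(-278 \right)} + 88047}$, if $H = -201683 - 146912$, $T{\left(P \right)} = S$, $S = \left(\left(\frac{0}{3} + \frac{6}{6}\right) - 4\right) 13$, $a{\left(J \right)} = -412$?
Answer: $- \frac{349007}{88008} \approx -3.9656$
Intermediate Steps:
$S = -39$ ($S = \left(\left(0 \cdot \frac{1}{3} + 6 \cdot \frac{1}{6}\right) - 4\right) 13 = \left(\left(0 + 1\right) - 4\right) 13 = \left(1 - 4\right) 13 = \left(-3\right) 13 = -39$)
$T{\left(P \right)} = -39$
$H = -348595$
$\frac{H + a{\left(\left(-29\right) 8 \right)}}{T{\left(-278 \right)} + 88047} = \frac{-348595 - 412}{-39 + 88047} = - \frac{349007}{88008}$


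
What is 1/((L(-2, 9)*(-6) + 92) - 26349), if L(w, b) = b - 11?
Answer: -1/26245 ≈ -3.8103e-5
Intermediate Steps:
L(w, b) = -11 + b
1/((L(-2, 9)*(-6) + 92) - 26349) = 1/(((-11 + 9)*(-6) + 92) - 26349) = 1/((-2*(-6) + 92) - 26349) = 1/((12 + 92) - 26349) = 1/(104 - 26349) = 1/(-26245) = -1/26245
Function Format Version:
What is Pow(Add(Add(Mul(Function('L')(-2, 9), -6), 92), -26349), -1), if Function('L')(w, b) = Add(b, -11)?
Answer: Rational(-1, 26245) ≈ -3.8103e-5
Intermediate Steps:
Function('L')(w, b) = Add(-11, b)
Pow(Add(Add(Mul(Function('L')(-2, 9), -6), 92), -26349), -1) = Pow(Add(Add(Mul(Add(-11, 9), -6), 92), -26349), -1) = Pow(Add(Add(Mul(-2, -6), 92), -26349), -1) = Pow(Add(Add(12, 92), -26349), -1) = Pow(Add(104, -26349), -1) = Pow(-26245, -1) = Rational(-1, 26245)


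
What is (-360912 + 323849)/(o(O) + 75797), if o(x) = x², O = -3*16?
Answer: -37063/78101 ≈ -0.47455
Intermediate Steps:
O = -48
(-360912 + 323849)/(o(O) + 75797) = (-360912 + 323849)/((-48)² + 75797) = -37063/(2304 + 75797) = -37063/78101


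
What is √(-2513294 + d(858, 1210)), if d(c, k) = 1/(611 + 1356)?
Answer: I*√9724158167199/1967 ≈ 1585.3*I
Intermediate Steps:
d(c, k) = 1/1967
√(-2513294 + d(858, 1210)) = √(-2513294 + 1/1967) = √(-4943649297/1967) = I*√9724158167199/1967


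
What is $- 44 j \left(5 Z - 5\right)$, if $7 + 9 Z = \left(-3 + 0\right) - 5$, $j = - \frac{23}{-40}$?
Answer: $\frac{1012}{3} \approx 337.33$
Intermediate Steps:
$j = \frac{23}{40}$ ($j = \left(-23\right) \left(- \frac{1}{40}\right) = \frac{23}{40} \approx 0.575$)
$Z = - \frac{5}{3}$ ($Z = - \frac{7}{9} + \frac{\left(-3 + 0\right) - 5}{9} = - \frac{7}{9} + \frac{-3 - 5}{9} = - \frac{7}{9} + \frac{1}{9} \left(-8\right) = - \frac{7}{9} - \frac{8}{9} = - \frac{5}{3} \approx -1.6667$)
$- 44 j \left(5 Z - 5\right) = \left(-44\right) \frac{23}{40} \left(5 \left(- \frac{5}{3}\right) - 5\right) = - \frac{253 \left(- \frac{25}{3} - 5\right)}{10} = \left(- \frac{253}{10}\right) \left(- \frac{40}{3}\right) = \frac{1012}{3}$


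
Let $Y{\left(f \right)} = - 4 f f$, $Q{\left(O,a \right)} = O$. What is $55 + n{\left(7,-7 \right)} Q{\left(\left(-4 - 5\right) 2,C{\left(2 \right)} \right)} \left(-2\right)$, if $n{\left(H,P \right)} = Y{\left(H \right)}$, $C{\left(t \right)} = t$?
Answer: $-7001$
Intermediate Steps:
$Y{\left(f \right)} = - 4 f^{2}$
$n{\left(H,P \right)} = - 4 H^{2}$
$55 + n{\left(7,-7 \right)} Q{\left(\left(-4 - 5\right) 2,C{\left(2 \right)} \right)} \left(-2\right) = 55 + - 4 \cdot 7^{2} \left(-4 - 5\right) 2 \left(-2\right) = 55 + \left(-4\right) 49 \left(-9\right) 2 \left(-2\right) = 55 - 196 \left(\left(-18\right) \left(-2\right)\right) = 55 - 7056 = -7001$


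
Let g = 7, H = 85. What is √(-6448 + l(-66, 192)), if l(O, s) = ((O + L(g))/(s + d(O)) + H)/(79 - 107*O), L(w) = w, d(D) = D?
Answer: I*√580017208006558/299922 ≈ 80.299*I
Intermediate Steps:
l(O, s) = (85 + (7 + O)/(O + s))/(79 - 107*O) (l(O, s) = ((O + 7)/(s + O) + 85)/(79 - 107*O) = ((7 + O)/(O + s) + 85)/(79 - 107*O) = (85 + (7 + O)/(O + s))/(79 - 107*O))
√(-6448 + l(-66, 192)) = √(-6448 + (-7 - 86*(-66) - 85*192)/(-79*(-66) - 79*192 + 107*(-66)² + 107*(-66)*192)) = √(-6448 + (-7 + 5676 - 16320)/(5214 - 15168 + 107*4356 - 1355904)) = √(-6448 - 10651/(5214 - 15168 + 466092 - 1355904)) = √(-6448 - 10651/(-899766)) = √(-6448 - 1/899766*(-10651)) = √(-6448 + 10651/899766) = √(-5801680517/899766) = I*√580017208006558/299922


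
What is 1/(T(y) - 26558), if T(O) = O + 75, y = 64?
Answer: -1/26419 ≈ -3.7852e-5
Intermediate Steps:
T(O) = 75 + O
1/(T(y) - 26558) = 1/((75 + 64) - 26558) = 1/(139 - 26558) = 1/(-26419) = -1/26419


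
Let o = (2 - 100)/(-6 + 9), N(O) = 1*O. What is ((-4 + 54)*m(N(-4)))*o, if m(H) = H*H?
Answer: -78400/3 ≈ -26133.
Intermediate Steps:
N(O) = O
m(H) = H²
o = -98/3 ≈ -32.667
((-4 + 54)*m(N(-4)))*o = ((-4 + 54)*(-4)²)*(-98/3) = (50*16)*(-98/3) = 800*(-98/3) = -78400/3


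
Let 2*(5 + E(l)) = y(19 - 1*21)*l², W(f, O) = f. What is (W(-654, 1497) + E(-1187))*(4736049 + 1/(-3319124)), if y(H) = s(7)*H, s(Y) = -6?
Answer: 132879656593541641625/3319124 ≈ 4.0035e+13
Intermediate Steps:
y(H) = -6*H
E(l) = -5 + 6*l² (E(l) = -5 + ((-6*(19 - 1*21))*l²)/2 = -5 + ((-6*(19 - 21))*l²)/2 = -5 + ((-6*(-2))*l²)/2 = -5 + (12*l²)/2 = -5 + 6*l²)
(W(-654, 1497) + E(-1187))*(4736049 + 1/(-3319124)) = (-654 + (-5 + 6*(-1187)²))*(4736049 + 1/(-3319124)) = (-654 + (-5 + 6*1408969))*(4736049 - 1/3319124) = (-654 + (-5 + 8453814))*(15719533901075/3319124) = (-654 + 8453809)*(15719533901075/3319124) = 8453155*(15719533901075/3319124) = 132879656593541641625/3319124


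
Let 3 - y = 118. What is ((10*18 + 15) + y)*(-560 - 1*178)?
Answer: -59040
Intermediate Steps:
y = -115 (y = 3 - 1*118 = 3 - 118 = -115)
((10*18 + 15) + y)*(-560 - 1*178) = ((10*18 + 15) - 115)*(-560 - 1*178) = ((180 + 15) - 115)*(-560 - 178) = (195 - 115)*(-738) = 80*(-738) = -59040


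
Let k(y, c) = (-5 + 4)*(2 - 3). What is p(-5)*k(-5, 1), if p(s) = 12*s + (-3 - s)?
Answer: -58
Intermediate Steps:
k(y, c) = 1 (k(y, c) = -1*(-1) = 1)
p(s) = -3 + 11*s
p(-5)*k(-5, 1) = (-3 + 11*(-5))*1 = (-3 - 55)*1 = -58*1 = -58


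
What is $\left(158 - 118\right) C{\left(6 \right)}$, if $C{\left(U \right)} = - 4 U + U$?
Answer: $-720$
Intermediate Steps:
$C{\left(U \right)} = - 3 U$
$\left(158 - 118\right) C{\left(6 \right)} = \left(158 - 118\right) \left(\left(-3\right) 6\right) = 40 \left(-18\right) = -720$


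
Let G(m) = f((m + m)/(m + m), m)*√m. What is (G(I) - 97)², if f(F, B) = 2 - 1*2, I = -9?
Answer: 9409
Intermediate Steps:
f(F, B) = 0 (f(F, B) = 2 - 2 = 0)
G(m) = 0 (G(m) = 0*√m = 0)
(G(I) - 97)² = (0 - 97)² = (-97)² = 9409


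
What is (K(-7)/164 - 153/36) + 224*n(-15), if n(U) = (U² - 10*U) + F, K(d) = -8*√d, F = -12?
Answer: 325231/4 - 2*I*√7/41 ≈ 81308.0 - 0.12906*I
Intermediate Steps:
n(U) = -12 + U² - 10*U (n(U) = (U² - 10*U) - 12 = -12 + U² - 10*U)
(K(-7)/164 - 153/36) + 224*n(-15) = (-8*I*√7/164 - 153/36) + 224*(-12 + (-15)² - 10*(-15)) = (-8*I*√7*(1/164) - 153*1/36) + 224*(-12 + 225 + 150) = (-8*I*√7*(1/164) - 17/4) + 224*363 = (-2*I*√7/41 - 17/4) + 81312 = (-17/4 - 2*I*√7/41) + 81312 = 325231/4 - 2*I*√7/41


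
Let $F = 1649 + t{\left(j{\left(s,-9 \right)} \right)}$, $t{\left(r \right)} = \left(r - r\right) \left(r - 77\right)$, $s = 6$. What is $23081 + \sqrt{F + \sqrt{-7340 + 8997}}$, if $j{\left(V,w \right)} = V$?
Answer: $23081 + \sqrt{1649 + \sqrt{1657}} \approx 23122.0$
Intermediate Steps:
$t{\left(r \right)} = 0$ ($t{\left(r \right)} = 0 \left(-77 + r\right) = 0$)
$F = 1649$ ($F = 1649 + 0 = 1649$)
$23081 + \sqrt{F + \sqrt{-7340 + 8997}} = 23081 + \sqrt{1649 + \sqrt{-7340 + 8997}} = 23081 + \sqrt{1649 + \sqrt{1657}}$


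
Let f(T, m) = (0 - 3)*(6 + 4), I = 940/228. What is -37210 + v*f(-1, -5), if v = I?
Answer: -709340/19 ≈ -37334.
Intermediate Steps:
I = 235/57 (I = 940*(1/228) = 235/57 ≈ 4.1228)
v = 235/57 ≈ 4.1228
f(T, m) = -30 (f(T, m) = -3*10 = -30)
-37210 + v*f(-1, -5) = -37210 + (235/57)*(-30) = -37210 - 2350/19 = -709340/19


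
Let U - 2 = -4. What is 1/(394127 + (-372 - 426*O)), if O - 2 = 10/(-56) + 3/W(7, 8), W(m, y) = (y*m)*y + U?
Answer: 3122/1226871715 ≈ 2.5447e-6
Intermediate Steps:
U = -2 (U = 2 - 4 = -2)
W(m, y) = -2 + m*y² (W(m, y) = (y*m)*y - 2 = (m*y)*y - 2 = m*y² - 2 = -2 + m*y²)
O = 11415/6244 (O = 2 + (10/(-56) + 3/(-2 + 7*8²)) = 2 + (10*(-1/56) + 3/(-2 + 7*64)) = 2 + (-5/28 + 3/(-2 + 448)) = 2 + (-5/28 + 3/446) = 2 - 1073/6244 = 11415/6244 ≈ 1.8282)
1/(394127 + (-372 - 426*O)) = 1/(394127 + (-372 - 426*11415/6244)) = 1/(394127 + (-372 - 2431395/3122)) = 1/(394127 - 3592779/3122) = 1/(1226871715/3122) = 3122/1226871715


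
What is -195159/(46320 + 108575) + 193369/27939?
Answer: 24499343954/4327611405 ≈ 5.6612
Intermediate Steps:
-195159/(46320 + 108575) + 193369/27939 = -195159/154895 + 193369*(1/27939) = -195159*1/154895 + 193369/27939 = -195159/154895 + 193369/27939 = 24499343954/4327611405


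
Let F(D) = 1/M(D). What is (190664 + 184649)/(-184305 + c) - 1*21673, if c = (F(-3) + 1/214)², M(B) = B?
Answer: -1646519027315159/75963841499 ≈ -21675.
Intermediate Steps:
F(D) = 1/D
c = 44521/412164 (c = (1/(-3) + 1/214)² = (-⅓ + 1/214)² = (-211/642)² = 44521/412164 ≈ 0.10802)
(190664 + 184649)/(-184305 + c) - 1*21673 = (190664 + 184649)/(-184305 + 44521/412164) - 1*21673 = 375313/(-75963841499/412164) - 21673 = 375313*(-412164/75963841499) - 21673 = -154690507332/75963841499 - 21673 = -1646519027315159/75963841499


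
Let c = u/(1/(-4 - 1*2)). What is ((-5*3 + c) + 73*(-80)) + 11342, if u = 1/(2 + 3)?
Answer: 27429/5 ≈ 5485.8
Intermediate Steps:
u = ⅕ (u = 1/5 = ⅕ ≈ 0.20000)
c = -6/5 (c = 1/(5*(1/(-4 - 1*2))) = 1/(5*(1/(-4 - 2))) = 1/(5*(1/(-6))) = 1/(5*(-⅙)) = (⅕)*(-6) = -6/5 ≈ -1.2000)
((-5*3 + c) + 73*(-80)) + 11342 = ((-5*3 - 6/5) + 73*(-80)) + 11342 = ((-15 - 6/5) - 5840) + 11342 = (-81/5 - 5840) + 11342 = -29281/5 + 11342 = 27429/5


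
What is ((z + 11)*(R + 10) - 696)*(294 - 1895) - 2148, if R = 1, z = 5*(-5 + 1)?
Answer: 1270647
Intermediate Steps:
z = -20 (z = 5*(-4) = -20)
((z + 11)*(R + 10) - 696)*(294 - 1895) - 2148 = ((-20 + 11)*(1 + 10) - 696)*(294 - 1895) - 2148 = (-9*11 - 696)*(-1601) - 2148 = (-99 - 696)*(-1601) - 2148 = -795*(-1601) - 2148 = 1272795 - 2148 = 1270647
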